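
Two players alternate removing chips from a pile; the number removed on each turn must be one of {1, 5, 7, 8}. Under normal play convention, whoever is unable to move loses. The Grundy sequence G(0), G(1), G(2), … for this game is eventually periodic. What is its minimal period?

15

G(0) = 0
G(1) = mex{0} = 1
G(2) = mex{1} = 0
G(3) = mex{0} = 1
G(4) = mex{1} = 0
G(5) = mex{0,0} = 1
G(6) = mex{1,1} = 0
G(7) = mex{0,0,0} = 1
G(8) = mex{1,1,1,0} = 2
G(9) = mex{2,0,0,1} = 3
G(10) = mex{3,1,1,0} = 2
G(11) = mex{2,0,0,1} = 3
G(12) = mex{3,1,1,0} = 2
G(13) = mex{2,2,0,1} = 3
G(14) = mex{3,3,1,0} = 2
G(15) = mex{2,2,2,1} = 0
G(16) = mex{0,3,3,2} = 1
G(17) = mex{1,2,2,3} = 0
G(18) = mex{0,3,3,2} = 1
G(19) = mex{1,2,2,3} = 0
G(20) = mex{0,0,3,2} = 1
G(21) = mex{1,1,2,3} = 0
G(22) = mex{0,0,0,2} = 1
G(23) = mex{1,1,1,0} = 2
G(24) = mex{2,0,0,1} = 3
G(25) = mex{3,1,1,0} = 2
G(26) = mex{2,0,0,1} = 3
G(27) = mex{3,1,1,0} = 2
G(28) = mex{2,2,0,1} = 3
G(29) = mex{3,3,1,0} = 2
G(30) = mex{2,2,2,1} = 0
G(31) = mex{0,3,3,2} = 1
G(n+15) = G(n) holds for n = 0,…,7 (a full window of length max(S) = 8), so the sequence is purely periodic with period 15.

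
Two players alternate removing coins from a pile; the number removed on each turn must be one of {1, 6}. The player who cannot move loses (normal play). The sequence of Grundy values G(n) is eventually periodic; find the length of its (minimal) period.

7

n :  0  1  2  3  4  5  6  7  8  9 10 11 12 13 14 15
G :  0  1  0  1  0  1  2  0  1  0  1  0  1  2  0  1
G(n+7) = G(n) holds for n = 0,…,5 (a full window of length max(S) = 6), so the sequence is purely periodic with period 7.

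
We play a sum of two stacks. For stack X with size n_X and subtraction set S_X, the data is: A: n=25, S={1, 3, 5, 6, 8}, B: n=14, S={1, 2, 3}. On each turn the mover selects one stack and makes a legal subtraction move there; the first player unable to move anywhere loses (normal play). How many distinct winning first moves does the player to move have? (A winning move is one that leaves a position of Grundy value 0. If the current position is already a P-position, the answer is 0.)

Stack A, S = {1, 3, 5, 6, 8}:
G(0) = 0
G(1) = mex{0} = 1
G(2) = mex{1} = 0
G(3) = mex{0,0} = 1
G(4) = mex{1,1} = 0
G(5) = mex{0,0,0} = 1
G(6) = mex{1,1,1,0} = 2
G(7) = mex{2,0,0,1} = 3
G(8) = mex{3,1,1,0,0} = 2
G(9) = mex{2,2,0,1,1} = 3
G(10) = mex{3,3,1,0,0} = 2
G(11) = mex{2,2,2,1,1} = 0
G(12) = mex{0,3,3,2,0} = 1
G(13) = mex{1,2,2,3,1} = 0
G(14) = mex{0,0,3,2,2} = 1
G(15) = mex{1,1,2,3,3} = 0
G(16) = mex{0,0,0,2,2} = 1
G(17) = mex{1,1,1,0,3} = 2
G(18) = mex{2,0,0,1,2} = 3
G(19) = mex{3,1,1,0,0} = 2
G(20) = mex{2,2,0,1,1} = 3
G(21) = mex{3,3,1,0,0} = 2
G(22) = mex{2,2,2,1,1} = 0
G(23) = mex{0,3,3,2,0} = 1
G(24) = mex{1,2,2,3,1} = 0
G(25) = mex{0,0,3,2,2} = 1
G_A(25) = 1.
Stack B, S = {1, 2, 3}:
G(0) = 0
G(1) = mex{0} = 1
G(2) = mex{1,0} = 2
G(3) = mex{2,1,0} = 3
G(4) = mex{3,2,1} = 0
G(5) = mex{0,3,2} = 1
G(6) = mex{1,0,3} = 2
G(7) = mex{2,1,0} = 3
G(8) = mex{3,2,1} = 0
G(9) = mex{0,3,2} = 1
G(10) = mex{1,0,3} = 2
G(11) = mex{2,1,0} = 3
G(12) = mex{3,2,1} = 0
G(13) = mex{0,3,2} = 1
G(14) = mex{1,0,3} = 2
G_B(14) = 2.
Combined Grundy value = 1 ⊕ 2 = 3.
A winning move leaves total XOR = 0, i.e. changes one component's Grundy value g to g ⊕ X where X is the current total.
Stack A: need g' = 1⊕3 = 2. Options: 25−1→G=0, 25−3→G=0, 25−5→G=3, 25−6→G=2, 25−8→G=2. Hits: 2.
Stack B: need g' = 2⊕3 = 1. Options: 14−1→G=1, 14−2→G=0, 14−3→G=3. Hits: 1.

3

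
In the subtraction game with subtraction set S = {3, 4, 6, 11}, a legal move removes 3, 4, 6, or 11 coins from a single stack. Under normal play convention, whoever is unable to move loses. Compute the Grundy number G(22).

1

G(0) = 0
G(1) = mex{} = 0
G(2) = mex{} = 0
G(3) = mex{0} = 1
G(4) = mex{0,0} = 1
G(5) = mex{0,0} = 1
G(6) = mex{1,0,0} = 2
G(7) = mex{1,1,0} = 2
G(8) = mex{1,1,0} = 2
G(9) = mex{2,1,1} = 0
G(10) = mex{2,2,1} = 0
G(11) = mex{2,2,1,0} = 3
G(12) = mex{0,2,2,0} = 1
G(13) = mex{0,0,2,0} = 1
G(14) = mex{3,0,2,1} = 4
G(15) = mex{1,3,0,1} = 2
G(16) = mex{1,1,0,1} = 2
G(17) = mex{4,1,3,2} = 0
G(18) = mex{2,4,1,2} = 0
G(19) = mex{2,2,1,2} = 0
G(20) = mex{0,2,4,0} = 1
G(21) = mex{0,0,2,0} = 1
G(22) = mex{0,0,2,3} = 1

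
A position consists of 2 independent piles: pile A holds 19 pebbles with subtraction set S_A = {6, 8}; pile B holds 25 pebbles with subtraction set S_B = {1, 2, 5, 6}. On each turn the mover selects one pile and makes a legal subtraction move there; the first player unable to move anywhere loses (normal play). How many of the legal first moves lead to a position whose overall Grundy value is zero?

2

Pile A, S = {6, 8}:
G(0) = 0
G(1) = mex{} = 0
G(2) = mex{} = 0
G(3) = mex{} = 0
G(4) = mex{} = 0
G(5) = mex{} = 0
G(6) = mex{0} = 1
G(7) = mex{0} = 1
G(8) = mex{0,0} = 1
G(9) = mex{0,0} = 1
G(10) = mex{0,0} = 1
G(11) = mex{0,0} = 1
G(12) = mex{1,0} = 2
G(13) = mex{1,0} = 2
G(14) = mex{1,1} = 0
G(15) = mex{1,1} = 0
G(16) = mex{1,1} = 0
G(17) = mex{1,1} = 0
G(18) = mex{2,1} = 0
G(19) = mex{2,1} = 0
G_A(19) = 0.
Pile B, S = {1, 2, 5, 6}:
n :  0  1  2  3  4  5  6  7  8  9 10 11 12 13 14 15 16 17 18 19 20 21 22 23 24 25
G :  0  1  2  0  1  2  3  0  1  2  0  1  2  3  0  1  2  0  1  2  3  0  1  2  0  1
G_B(25) = 1.
Combined Grundy value = 0 ⊕ 1 = 1.
A winning move leaves total XOR = 0, i.e. changes one component's Grundy value g to g ⊕ X where X is the current total.
Pile A: need g' = 0⊕1 = 1. Options: 19−6→G=2, 19−8→G=1. Hits: 1.
Pile B: need g' = 1⊕1 = 0. Options: 25−1→G=0, 25−2→G=2, 25−5→G=3, 25−6→G=2. Hits: 1.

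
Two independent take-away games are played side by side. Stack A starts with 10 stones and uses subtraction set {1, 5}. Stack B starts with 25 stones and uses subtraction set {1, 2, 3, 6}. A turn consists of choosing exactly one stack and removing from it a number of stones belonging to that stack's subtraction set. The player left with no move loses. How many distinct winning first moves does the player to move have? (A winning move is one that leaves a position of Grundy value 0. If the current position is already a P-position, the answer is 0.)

3

Stack A, S = {1, 5}:
G(0) = 0
G(1) = mex{0} = 1
G(2) = mex{1} = 0
G(3) = mex{0} = 1
G(4) = mex{1} = 0
G(5) = mex{0,0} = 1
G(6) = mex{1,1} = 0
G(7) = mex{0,0} = 1
G(8) = mex{1,1} = 0
G(9) = mex{0,0} = 1
G(10) = mex{1,1} = 0
G_A(10) = 0.
Stack B, S = {1, 2, 3, 6}:
n :  0  1  2  3  4  5  6  7  8  9 10 11 12 13 14 15 16 17 18 19 20 21 22 23 24 25
G :  0  1  2  3  0  1  2  3  0  1  2  3  0  1  2  3  0  1  2  3  0  1  2  3  0  1
G_B(25) = 1.
Combined Grundy value = 0 ⊕ 1 = 1.
A winning move leaves total XOR = 0, i.e. changes one component's Grundy value g to g ⊕ X where X is the current total.
Stack A: need g' = 0⊕1 = 1. Options: 10−1→G=1, 10−5→G=1. Hits: 2.
Stack B: need g' = 1⊕1 = 0. Options: 25−1→G=0, 25−2→G=3, 25−3→G=2, 25−6→G=3. Hits: 1.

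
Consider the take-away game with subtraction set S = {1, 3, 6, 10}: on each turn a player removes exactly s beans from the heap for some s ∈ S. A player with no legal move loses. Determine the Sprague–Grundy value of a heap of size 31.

G(0) = 0
G(1) = mex{0} = 1
G(2) = mex{1} = 0
G(3) = mex{0,0} = 1
G(4) = mex{1,1} = 0
G(5) = mex{0,0} = 1
G(6) = mex{1,1,0} = 2
G(7) = mex{2,0,1} = 3
G(8) = mex{3,1,0} = 2
G(9) = mex{2,2,1} = 0
G(10) = mex{0,3,0,0} = 1
G(11) = mex{1,2,1,1} = 0
G(12) = mex{0,0,2,0} = 1
G(13) = mex{1,1,3,1} = 0
G(14) = mex{0,0,2,0} = 1
G(15) = mex{1,1,0,1} = 2
G(16) = mex{2,0,1,2} = 3
G(17) = mex{3,1,0,3} = 2
G(18) = mex{2,2,1,2} = 0
G(19) = mex{0,3,0,0} = 1
G(20) = mex{1,2,1,1} = 0
G(21) = mex{0,0,2,0} = 1
G(22) = mex{1,1,3,1} = 0
G(23) = mex{0,0,2,0} = 1
G(24) = mex{1,1,0,1} = 2
G(25) = mex{2,0,1,2} = 3
G(26) = mex{3,1,0,3} = 2
G(27) = mex{2,2,1,2} = 0
G(28) = mex{0,3,0,0} = 1
G(29) = mex{1,2,1,1} = 0
G(30) = mex{0,0,2,0} = 1
G(31) = mex{1,1,3,1} = 0

0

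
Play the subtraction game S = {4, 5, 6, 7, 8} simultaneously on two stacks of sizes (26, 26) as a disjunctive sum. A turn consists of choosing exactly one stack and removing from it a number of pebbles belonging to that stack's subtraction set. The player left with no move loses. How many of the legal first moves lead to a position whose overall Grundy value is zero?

0

All stacks use S = {4, 5, 6, 7, 8}:
G(0) = 0
G(1) = mex{} = 0
G(2) = mex{} = 0
G(3) = mex{} = 0
G(4) = mex{0} = 1
G(5) = mex{0,0} = 1
G(6) = mex{0,0,0} = 1
G(7) = mex{0,0,0,0} = 1
G(8) = mex{1,0,0,0,0} = 2
G(9) = mex{1,1,0,0,0} = 2
G(10) = mex{1,1,1,0,0} = 2
G(11) = mex{1,1,1,1,0} = 2
G(12) = mex{2,1,1,1,1} = 0
G(13) = mex{2,2,1,1,1} = 0
G(14) = mex{2,2,2,1,1} = 0
G(15) = mex{2,2,2,2,1} = 0
G(16) = mex{0,2,2,2,2} = 1
G(17) = mex{0,0,2,2,2} = 1
G(18) = mex{0,0,0,2,2} = 1
G(19) = mex{0,0,0,0,2} = 1
G(20) = mex{1,0,0,0,0} = 2
G(21) = mex{1,1,0,0,0} = 2
G(22) = mex{1,1,1,0,0} = 2
G(23) = mex{1,1,1,1,0} = 2
G(24) = mex{2,1,1,1,1} = 0
G(25) = mex{2,2,1,1,1} = 0
G(26) = mex{2,2,2,1,1} = 0
Stack A: G(26) = 0.
Stack B: G(26) = 0.
Combined Grundy value = 0 ⊕ 0 = 0.
A winning move leaves total XOR = 0, i.e. changes one component's Grundy value g to g ⊕ X where X is the current total.
Stack A: target g' = 0⊕0 = 0, but every legal move changes the Grundy value (mex property), so 0 moves.
Stack B: target g' = 0⊕0 = 0, but every legal move changes the Grundy value (mex property), so 0 moves.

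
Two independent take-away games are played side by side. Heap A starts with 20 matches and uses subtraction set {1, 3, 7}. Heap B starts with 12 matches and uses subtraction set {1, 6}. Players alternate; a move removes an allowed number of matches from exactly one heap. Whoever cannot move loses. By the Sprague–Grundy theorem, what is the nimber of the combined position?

Heap A, S = {1, 3, 7}:
n :  0  1  2  3  4  5  6  7  8  9 10 11 12 13 14 15 16 17 18 19 20
G :  0  1  0  1  0  1  0  1  0  1  0  1  0  1  0  1  0  1  0  1  0
G_A(20) = 0.
Heap B, S = {1, 6}:
G(0) = 0
G(1) = mex{0} = 1
G(2) = mex{1} = 0
G(3) = mex{0} = 1
G(4) = mex{1} = 0
G(5) = mex{0} = 1
G(6) = mex{1,0} = 2
G(7) = mex{2,1} = 0
G(8) = mex{0,0} = 1
G(9) = mex{1,1} = 0
G(10) = mex{0,0} = 1
G(11) = mex{1,1} = 0
G(12) = mex{0,2} = 1
G_B(12) = 1.
Combined Grundy value = 0 ⊕ 1 = 1.

1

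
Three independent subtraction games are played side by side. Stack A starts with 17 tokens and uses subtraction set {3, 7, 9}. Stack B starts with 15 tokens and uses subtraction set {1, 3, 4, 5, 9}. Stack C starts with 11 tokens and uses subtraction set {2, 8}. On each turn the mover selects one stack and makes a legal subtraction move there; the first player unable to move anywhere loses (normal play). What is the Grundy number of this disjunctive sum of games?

2

Stack A, S = {3, 7, 9}:
G(0) = 0
G(1) = mex{} = 0
G(2) = mex{} = 0
G(3) = mex{0} = 1
G(4) = mex{0} = 1
G(5) = mex{0} = 1
G(6) = mex{1} = 0
G(7) = mex{1,0} = 2
G(8) = mex{1,0} = 2
G(9) = mex{0,0,0} = 1
G(10) = mex{2,1,0} = 3
G(11) = mex{2,1,0} = 3
G(12) = mex{1,1,1} = 0
G(13) = mex{3,0,1} = 2
G(14) = mex{3,2,1} = 0
G(15) = mex{0,2,0} = 1
G(16) = mex{2,1,2} = 0
G(17) = mex{0,3,2} = 1
G_A(17) = 1.
Stack B, S = {1, 3, 4, 5, 9}:
n :  0  1  2  3  4  5  6  7  8  9 10 11 12 13 14 15
G :  0  1  0  1  2  3  2  3  0  1  0  1  2  3  2  3
G_B(15) = 3.
Stack C, S = {2, 8}:
n :  0  1  2  3  4  5  6  7  8  9 10 11
G :  0  0  1  1  0  0  1  1  2  2  0  0
G_C(11) = 0.
Combined Grundy value = 1 ⊕ 3 ⊕ 0 = 2.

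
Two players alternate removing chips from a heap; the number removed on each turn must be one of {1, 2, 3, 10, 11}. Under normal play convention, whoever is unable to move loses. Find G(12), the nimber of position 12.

0

n :  0  1  2  3  4  5  6  7  8  9 10 11 12
G :  0  1  2  3  0  1  2  3  0  1  2  3  0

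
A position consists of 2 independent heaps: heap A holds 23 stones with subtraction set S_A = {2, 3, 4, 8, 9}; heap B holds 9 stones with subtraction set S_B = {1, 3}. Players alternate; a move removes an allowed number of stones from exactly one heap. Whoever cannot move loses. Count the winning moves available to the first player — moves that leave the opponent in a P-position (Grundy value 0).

4

Heap A, S = {2, 3, 4, 8, 9}:
G(0) = 0
G(1) = mex{} = 0
G(2) = mex{0} = 1
G(3) = mex{0,0} = 1
G(4) = mex{1,0,0} = 2
G(5) = mex{1,1,0} = 2
G(6) = mex{2,1,1} = 0
G(7) = mex{2,2,1} = 0
G(8) = mex{0,2,2,0} = 1
G(9) = mex{0,0,2,0,0} = 1
G(10) = mex{1,0,0,1,0} = 2
G(11) = mex{1,1,0,1,1} = 2
G(12) = mex{2,1,1,2,1} = 0
G(13) = mex{2,2,1,2,2} = 0
G(14) = mex{0,2,2,0,2} = 1
G(15) = mex{0,0,2,0,0} = 1
G(16) = mex{1,0,0,1,0} = 2
G(17) = mex{1,1,0,1,1} = 2
G(18) = mex{2,1,1,2,1} = 0
G(19) = mex{2,2,1,2,2} = 0
G(20) = mex{0,2,2,0,2} = 1
G(21) = mex{0,0,2,0,0} = 1
G(22) = mex{1,0,0,1,0} = 2
G(23) = mex{1,1,0,1,1} = 2
G_A(23) = 2.
Heap B, S = {1, 3}:
G(0) = 0
G(1) = mex{0} = 1
G(2) = mex{1} = 0
G(3) = mex{0,0} = 1
G(4) = mex{1,1} = 0
G(5) = mex{0,0} = 1
G(6) = mex{1,1} = 0
G(7) = mex{0,0} = 1
G(8) = mex{1,1} = 0
G(9) = mex{0,0} = 1
G_B(9) = 1.
Combined Grundy value = 2 ⊕ 1 = 3.
A winning move leaves total XOR = 0, i.e. changes one component's Grundy value g to g ⊕ X where X is the current total.
Heap A: need g' = 2⊕3 = 1. Options: 23−2→G=1, 23−3→G=1, 23−4→G=0, 23−8→G=1, 23−9→G=1. Hits: 4.
Heap B: need g' = 1⊕3 = 2. Options: 9−1→G=0, 9−3→G=0. Hits: 0.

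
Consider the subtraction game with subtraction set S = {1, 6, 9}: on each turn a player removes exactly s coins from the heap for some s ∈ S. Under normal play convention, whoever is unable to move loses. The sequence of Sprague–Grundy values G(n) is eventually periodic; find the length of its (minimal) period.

5

G(0) = 0
G(1) = mex{0} = 1
G(2) = mex{1} = 0
G(3) = mex{0} = 1
G(4) = mex{1} = 0
G(5) = mex{0} = 1
G(6) = mex{1,0} = 2
G(7) = mex{2,1} = 0
G(8) = mex{0,0} = 1
G(9) = mex{1,1,0} = 2
G(10) = mex{2,0,1} = 3
G(11) = mex{3,1,0} = 2
G(12) = mex{2,2,1} = 0
G(13) = mex{0,0,0} = 1
G(14) = mex{1,1,1} = 0
G(15) = mex{0,2,2} = 1
G(16) = mex{1,3,0} = 2
G(17) = mex{2,2,1} = 0
G(18) = mex{0,0,2} = 1
G(19) = mex{1,1,3} = 0
G(20) = mex{0,0,2} = 1
G(21) = mex{1,1,0} = 2
G(22) = mex{2,2,1} = 0
G(23) = mex{0,0,0} = 1
G(24) = mex{1,1,1} = 0
G(25) = mex{0,0,2} = 1
G(26) = mex{1,1,0} = 2
From n = 11 onward G(n+5) = G(n); since this holds over max(S) = 9 consecutive positions the period is 5 (pre-period 11).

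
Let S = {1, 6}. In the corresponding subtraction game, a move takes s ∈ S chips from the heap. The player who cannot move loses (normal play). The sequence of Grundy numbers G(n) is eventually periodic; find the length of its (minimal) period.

G(0) = 0
G(1) = mex{0} = 1
G(2) = mex{1} = 0
G(3) = mex{0} = 1
G(4) = mex{1} = 0
G(5) = mex{0} = 1
G(6) = mex{1,0} = 2
G(7) = mex{2,1} = 0
G(8) = mex{0,0} = 1
G(9) = mex{1,1} = 0
G(10) = mex{0,0} = 1
G(11) = mex{1,1} = 0
G(12) = mex{0,2} = 1
G(13) = mex{1,0} = 2
G(14) = mex{2,1} = 0
G(15) = mex{0,0} = 1
G(n+7) = G(n) holds for n = 0,…,5 (a full window of length max(S) = 6), so the sequence is purely periodic with period 7.

7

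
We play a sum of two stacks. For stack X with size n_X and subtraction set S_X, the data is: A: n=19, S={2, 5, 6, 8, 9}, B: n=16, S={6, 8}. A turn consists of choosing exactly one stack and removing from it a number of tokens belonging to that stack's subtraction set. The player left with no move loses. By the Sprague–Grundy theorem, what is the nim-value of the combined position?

Stack A, S = {2, 5, 6, 8, 9}:
n :  0  1  2  3  4  5  6  7  8  9 10 11 12 13 14 15 16 17 18 19
G :  0  0  1  1  0  2  1  3  2  2  3  0  2  1  0  0  1  1  0  2
G_A(19) = 2.
Stack B, S = {6, 8}:
n :  0  1  2  3  4  5  6  7  8  9 10 11 12 13 14 15 16
G :  0  0  0  0  0  0  1  1  1  1  1  1  2  2  0  0  0
G_B(16) = 0.
Combined Grundy value = 2 ⊕ 0 = 2.

2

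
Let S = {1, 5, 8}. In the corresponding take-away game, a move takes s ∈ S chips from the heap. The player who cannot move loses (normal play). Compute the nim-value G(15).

0

n :  0  1  2  3  4  5  6  7  8  9 10 11 12 13 14 15
G :  0  1  0  1  0  1  0  1  2  3  2  3  2  0  1  0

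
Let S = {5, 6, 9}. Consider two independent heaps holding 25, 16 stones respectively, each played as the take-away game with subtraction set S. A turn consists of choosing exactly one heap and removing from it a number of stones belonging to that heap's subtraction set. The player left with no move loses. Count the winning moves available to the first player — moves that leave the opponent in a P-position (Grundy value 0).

All heaps use S = {5, 6, 9}:
n :  0  1  2  3  4  5  6  7  8  9 10 11 12 13 14 15 16 17 18 19 20 21 22 23 24 25
G :  0  0  0  0  0  1  1  1  1  1  2  2  2  2  0  0  0  0  0  1  1  1  1  1  2  2
Heap A: G(25) = 2.
Heap B: G(16) = 0.
Combined Grundy value = 2 ⊕ 0 = 2.
A winning move leaves total XOR = 0, i.e. changes one component's Grundy value g to g ⊕ X where X is the current total.
Heap A: need g' = 2⊕2 = 0. Options: 25−5→G=1, 25−6→G=1, 25−9→G=0. Hits: 1.
Heap B: need g' = 0⊕2 = 2. Options: 16−5→G=2, 16−6→G=2, 16−9→G=1. Hits: 2.

3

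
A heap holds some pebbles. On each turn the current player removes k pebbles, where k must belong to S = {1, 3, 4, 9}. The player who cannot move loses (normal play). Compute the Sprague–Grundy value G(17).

3

n :  0  1  2  3  4  5  6  7  8  9 10 11 12 13 14 15 16 17
G :  0  1  0  1  2  3  2  0  1  4  3  2  0  1  0  1  2  3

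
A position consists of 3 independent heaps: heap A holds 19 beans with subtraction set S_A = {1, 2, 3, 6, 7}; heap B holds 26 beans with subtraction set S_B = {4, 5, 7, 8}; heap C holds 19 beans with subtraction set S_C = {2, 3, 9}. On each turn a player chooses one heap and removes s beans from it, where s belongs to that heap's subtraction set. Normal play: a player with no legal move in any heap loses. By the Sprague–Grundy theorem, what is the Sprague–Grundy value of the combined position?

Heap A, S = {1, 2, 3, 6, 7}:
G(0) = 0
G(1) = mex{0} = 1
G(2) = mex{1,0} = 2
G(3) = mex{2,1,0} = 3
G(4) = mex{3,2,1} = 0
G(5) = mex{0,3,2} = 1
G(6) = mex{1,0,3,0} = 2
G(7) = mex{2,1,0,1,0} = 3
G(8) = mex{3,2,1,2,1} = 0
G(9) = mex{0,3,2,3,2} = 1
G(10) = mex{1,0,3,0,3} = 2
G(11) = mex{2,1,0,1,0} = 3
G(12) = mex{3,2,1,2,1} = 0
G(13) = mex{0,3,2,3,2} = 1
G(14) = mex{1,0,3,0,3} = 2
G(15) = mex{2,1,0,1,0} = 3
G(16) = mex{3,2,1,2,1} = 0
G(17) = mex{0,3,2,3,2} = 1
G(18) = mex{1,0,3,0,3} = 2
G(19) = mex{2,1,0,1,0} = 3
G_A(19) = 3.
Heap B, S = {4, 5, 7, 8}:
n :  0  1  2  3  4  5  6  7  8  9 10 11 12 13 14 15 16 17 18 19 20 21 22 23 24 25 26
G :  0  0  0  0  1  1  1  1  2  2  2  2  0  0  0  0  1  1  1  1  2  2  2  2  0  0  0
G_B(26) = 0.
Heap C, S = {2, 3, 9}:
G(0) = 0
G(1) = mex{} = 0
G(2) = mex{0} = 1
G(3) = mex{0,0} = 1
G(4) = mex{1,0} = 2
G(5) = mex{1,1} = 0
G(6) = mex{2,1} = 0
G(7) = mex{0,2} = 1
G(8) = mex{0,0} = 1
G(9) = mex{1,0,0} = 2
G(10) = mex{1,1,0} = 2
G(11) = mex{2,1,1} = 0
G(12) = mex{2,2,1} = 0
G(13) = mex{0,2,2} = 1
G(14) = mex{0,0,0} = 1
G(15) = mex{1,0,0} = 2
G(16) = mex{1,1,1} = 0
G(17) = mex{2,1,1} = 0
G(18) = mex{0,2,2} = 1
G(19) = mex{0,0,2} = 1
G_C(19) = 1.
Combined Grundy value = 3 ⊕ 0 ⊕ 1 = 2.

2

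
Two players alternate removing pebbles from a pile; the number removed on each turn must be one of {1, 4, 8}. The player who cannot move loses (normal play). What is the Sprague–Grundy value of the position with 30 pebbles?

G(0) = 0
G(1) = mex{0} = 1
G(2) = mex{1} = 0
G(3) = mex{0} = 1
G(4) = mex{1,0} = 2
G(5) = mex{2,1} = 0
G(6) = mex{0,0} = 1
G(7) = mex{1,1} = 0
G(8) = mex{0,2,0} = 1
G(9) = mex{1,0,1} = 2
G(10) = mex{2,1,0} = 3
G(11) = mex{3,0,1} = 2
G(12) = mex{2,1,2} = 0
G(13) = mex{0,2,0} = 1
G(14) = mex{1,3,1} = 0
G(15) = mex{0,2,0} = 1
G(16) = mex{1,0,1} = 2
G(17) = mex{2,1,2} = 0
G(18) = mex{0,0,3} = 1
G(19) = mex{1,1,2} = 0
G(20) = mex{0,2,0} = 1
G(21) = mex{1,0,1} = 2
G(22) = mex{2,1,0} = 3
G(23) = mex{3,0,1} = 2
G(24) = mex{2,1,2} = 0
G(25) = mex{0,2,0} = 1
G(26) = mex{1,3,1} = 0
G(27) = mex{0,2,0} = 1
G(28) = mex{1,0,1} = 2
G(29) = mex{2,1,2} = 0
G(30) = mex{0,0,3} = 1

1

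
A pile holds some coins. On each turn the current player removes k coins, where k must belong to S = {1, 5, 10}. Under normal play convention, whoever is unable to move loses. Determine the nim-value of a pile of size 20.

1

G(0) = 0
G(1) = mex{0} = 1
G(2) = mex{1} = 0
G(3) = mex{0} = 1
G(4) = mex{1} = 0
G(5) = mex{0,0} = 1
G(6) = mex{1,1} = 0
G(7) = mex{0,0} = 1
G(8) = mex{1,1} = 0
G(9) = mex{0,0} = 1
G(10) = mex{1,1,0} = 2
G(11) = mex{2,0,1} = 3
G(12) = mex{3,1,0} = 2
G(13) = mex{2,0,1} = 3
G(14) = mex{3,1,0} = 2
G(15) = mex{2,2,1} = 0
G(16) = mex{0,3,0} = 1
G(17) = mex{1,2,1} = 0
G(18) = mex{0,3,0} = 1
G(19) = mex{1,2,1} = 0
G(20) = mex{0,0,2} = 1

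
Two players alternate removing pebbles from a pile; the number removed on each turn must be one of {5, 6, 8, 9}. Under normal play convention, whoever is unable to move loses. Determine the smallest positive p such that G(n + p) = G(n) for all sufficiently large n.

n :  0  1  2  3  4  5  6  7  8  9 10 11 12 13 14 15 16 17 18 19 20 21 22 23 24 25 26 27 28 29
G :  0  0  0  0  0  1  1  1  1  1  2  2  2  2  0  0  0  0  0  1  1  1  1  1  2  2  2  2  0  0
G(n+14) = G(n) holds for n = 0,…,8 (a full window of length max(S) = 9), so the sequence is purely periodic with period 14.

14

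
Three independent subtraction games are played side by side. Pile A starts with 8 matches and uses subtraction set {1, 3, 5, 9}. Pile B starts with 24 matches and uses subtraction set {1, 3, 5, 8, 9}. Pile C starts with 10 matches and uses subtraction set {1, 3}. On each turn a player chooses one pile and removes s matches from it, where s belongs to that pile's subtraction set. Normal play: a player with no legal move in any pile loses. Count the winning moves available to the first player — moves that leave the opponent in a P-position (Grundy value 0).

1

Pile A, S = {1, 3, 5, 9}:
n : 0 1 2 3 4 5 6 7 8
G : 0 1 0 1 0 1 0 1 0
G_A(8) = 0.
Pile B, S = {1, 3, 5, 8, 9}:
G(0) = 0
G(1) = mex{0} = 1
G(2) = mex{1} = 0
G(3) = mex{0,0} = 1
G(4) = mex{1,1} = 0
G(5) = mex{0,0,0} = 1
G(6) = mex{1,1,1} = 0
G(7) = mex{0,0,0} = 1
G(8) = mex{1,1,1,0} = 2
G(9) = mex{2,0,0,1,0} = 3
G(10) = mex{3,1,1,0,1} = 2
G(11) = mex{2,2,0,1,0} = 3
G(12) = mex{3,3,1,0,1} = 2
G(13) = mex{2,2,2,1,0} = 3
G(14) = mex{3,3,3,0,1} = 2
G(15) = mex{2,2,2,1,0} = 3
G(16) = mex{3,3,3,2,1} = 0
G(17) = mex{0,2,2,3,2} = 1
G(18) = mex{1,3,3,2,3} = 0
G(19) = mex{0,0,2,3,2} = 1
G(20) = mex{1,1,3,2,3} = 0
G(21) = mex{0,0,0,3,2} = 1
G(22) = mex{1,1,1,2,3} = 0
G(23) = mex{0,0,0,3,2} = 1
G(24) = mex{1,1,1,0,3} = 2
G_B(24) = 2.
Pile C, S = {1, 3}:
n :  0  1  2  3  4  5  6  7  8  9 10
G :  0  1  0  1  0  1  0  1  0  1  0
G_C(10) = 0.
Combined Grundy value = 0 ⊕ 2 ⊕ 0 = 2.
A winning move leaves total XOR = 0, i.e. changes one component's Grundy value g to g ⊕ X where X is the current total.
Pile A: need g' = 0⊕2 = 2. Options: 8−1→G=1, 8−3→G=1, 8−5→G=1. Hits: 0.
Pile B: need g' = 2⊕2 = 0. Options: 24−1→G=1, 24−3→G=1, 24−5→G=1, 24−8→G=0, 24−9→G=3. Hits: 1.
Pile C: need g' = 0⊕2 = 2. Options: 10−1→G=1, 10−3→G=1. Hits: 0.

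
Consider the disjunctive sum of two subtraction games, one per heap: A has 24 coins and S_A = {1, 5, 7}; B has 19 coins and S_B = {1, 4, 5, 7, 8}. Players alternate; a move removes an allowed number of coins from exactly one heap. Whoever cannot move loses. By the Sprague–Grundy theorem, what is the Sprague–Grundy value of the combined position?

Heap A, S = {1, 5, 7}:
G(0) = 0
G(1) = mex{0} = 1
G(2) = mex{1} = 0
G(3) = mex{0} = 1
G(4) = mex{1} = 0
G(5) = mex{0,0} = 1
G(6) = mex{1,1} = 0
G(7) = mex{0,0,0} = 1
G(8) = mex{1,1,1} = 0
G(9) = mex{0,0,0} = 1
G(10) = mex{1,1,1} = 0
G(11) = mex{0,0,0} = 1
G(12) = mex{1,1,1} = 0
G(13) = mex{0,0,0} = 1
G(14) = mex{1,1,1} = 0
G(15) = mex{0,0,0} = 1
G(16) = mex{1,1,1} = 0
G(17) = mex{0,0,0} = 1
G(18) = mex{1,1,1} = 0
G(19) = mex{0,0,0} = 1
G(20) = mex{1,1,1} = 0
G(21) = mex{0,0,0} = 1
G(22) = mex{1,1,1} = 0
G(23) = mex{0,0,0} = 1
G(24) = mex{1,1,1} = 0
G_A(24) = 0.
Heap B, S = {1, 4, 5, 7, 8}:
G(0) = 0
G(1) = mex{0} = 1
G(2) = mex{1} = 0
G(3) = mex{0} = 1
G(4) = mex{1,0} = 2
G(5) = mex{2,1,0} = 3
G(6) = mex{3,0,1} = 2
G(7) = mex{2,1,0,0} = 3
G(8) = mex{3,2,1,1,0} = 4
G(9) = mex{4,3,2,0,1} = 5
G(10) = mex{5,2,3,1,0} = 4
G(11) = mex{4,3,2,2,1} = 0
G(12) = mex{0,4,3,3,2} = 1
G(13) = mex{1,5,4,2,3} = 0
G(14) = mex{0,4,5,3,2} = 1
G(15) = mex{1,0,4,4,3} = 2
G(16) = mex{2,1,0,5,4} = 3
G(17) = mex{3,0,1,4,5} = 2
G(18) = mex{2,1,0,0,4} = 3
G(19) = mex{3,2,1,1,0} = 4
G_B(19) = 4.
Combined Grundy value = 0 ⊕ 4 = 4.

4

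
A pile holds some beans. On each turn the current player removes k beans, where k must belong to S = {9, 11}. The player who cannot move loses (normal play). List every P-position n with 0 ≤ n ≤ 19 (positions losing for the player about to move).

n :  0  1  2  3  4  5  6  7  8  9 10 11 12 13 14 15 16 17 18 19
G :  0  0  0  0  0  0  0  0  0  1  1  1  1  1  1  1  1  1  2  2
P-positions are exactly the n with G(n) = 0.

0, 1, 2, 3, 4, 5, 6, 7, 8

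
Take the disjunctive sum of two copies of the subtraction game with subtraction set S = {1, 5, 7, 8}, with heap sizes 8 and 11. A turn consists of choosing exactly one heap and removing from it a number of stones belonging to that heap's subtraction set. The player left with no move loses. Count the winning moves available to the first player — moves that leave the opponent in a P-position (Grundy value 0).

All heaps use S = {1, 5, 7, 8}:
G(0) = 0
G(1) = mex{0} = 1
G(2) = mex{1} = 0
G(3) = mex{0} = 1
G(4) = mex{1} = 0
G(5) = mex{0,0} = 1
G(6) = mex{1,1} = 0
G(7) = mex{0,0,0} = 1
G(8) = mex{1,1,1,0} = 2
G(9) = mex{2,0,0,1} = 3
G(10) = mex{3,1,1,0} = 2
G(11) = mex{2,0,0,1} = 3
Heap A: G(8) = 2.
Heap B: G(11) = 3.
Combined Grundy value = 2 ⊕ 3 = 1.
A winning move leaves total XOR = 0, i.e. changes one component's Grundy value g to g ⊕ X where X is the current total.
Heap A: need g' = 2⊕1 = 3. Options: 8−1→G=1, 8−5→G=1, 8−7→G=1, 8−8→G=0. Hits: 0.
Heap B: need g' = 3⊕1 = 2. Options: 11−1→G=2, 11−5→G=0, 11−7→G=0, 11−8→G=1. Hits: 1.

1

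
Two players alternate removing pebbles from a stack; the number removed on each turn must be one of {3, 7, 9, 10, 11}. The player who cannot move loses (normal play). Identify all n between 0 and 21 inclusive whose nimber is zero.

G(0) = 0
G(1) = mex{} = 0
G(2) = mex{} = 0
G(3) = mex{0} = 1
G(4) = mex{0} = 1
G(5) = mex{0} = 1
G(6) = mex{1} = 0
G(7) = mex{1,0} = 2
G(8) = mex{1,0} = 2
G(9) = mex{0,0,0} = 1
G(10) = mex{2,1,0,0} = 3
G(11) = mex{2,1,0,0,0} = 3
G(12) = mex{1,1,1,0,0} = 2
G(13) = mex{3,0,1,1,0} = 2
G(14) = mex{3,2,1,1,1} = 0
G(15) = mex{2,2,0,1,1} = 3
G(16) = mex{2,1,2,0,1} = 3
G(17) = mex{0,3,2,2,0} = 1
G(18) = mex{3,3,1,2,2} = 0
G(19) = mex{3,2,3,1,2} = 0
G(20) = mex{1,2,3,3,1} = 0
G(21) = mex{0,0,2,3,3} = 1
P-positions are exactly the n with G(n) = 0.

0, 1, 2, 6, 14, 18, 19, 20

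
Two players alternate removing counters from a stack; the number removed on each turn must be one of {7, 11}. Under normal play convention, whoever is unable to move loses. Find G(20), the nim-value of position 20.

0

n :  0  1  2  3  4  5  6  7  8  9 10 11 12 13 14 15 16 17 18 19 20
G :  0  0  0  0  0  0  0  1  1  1  1  1  1  1  2  2  2  2  0  0  0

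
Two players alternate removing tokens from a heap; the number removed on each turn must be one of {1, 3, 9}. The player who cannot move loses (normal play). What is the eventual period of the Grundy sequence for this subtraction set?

n :  0  1  2  3  4  5  6  7  8  9 10 11 12 13 14
G :  0  1  0  1  0  1  0  1  0  1  0  1  0  1  0
G(n+2) = G(n) holds for n = 0,…,8 (a full window of length max(S) = 9), so the sequence is purely periodic with period 2.

2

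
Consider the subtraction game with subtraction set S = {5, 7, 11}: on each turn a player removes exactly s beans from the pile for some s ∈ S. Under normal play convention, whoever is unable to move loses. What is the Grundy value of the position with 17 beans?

n :  0  1  2  3  4  5  6  7  8  9 10 11 12 13 14 15 16 17
G :  0  0  0  0  0  1  1  1  1  1  2  2  2  2  2  3  0  0

0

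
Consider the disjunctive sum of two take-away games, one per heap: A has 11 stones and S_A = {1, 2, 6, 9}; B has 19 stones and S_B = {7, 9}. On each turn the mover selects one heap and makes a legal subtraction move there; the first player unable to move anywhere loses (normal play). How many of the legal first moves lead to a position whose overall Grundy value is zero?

Heap A, S = {1, 2, 6, 9}:
n :  0  1  2  3  4  5  6  7  8  9 10 11
G :  0  1  2  0  1  2  3  0  1  2  0  1
G_A(11) = 1.
Heap B, S = {7, 9}:
G(0) = 0
G(1) = mex{} = 0
G(2) = mex{} = 0
G(3) = mex{} = 0
G(4) = mex{} = 0
G(5) = mex{} = 0
G(6) = mex{} = 0
G(7) = mex{0} = 1
G(8) = mex{0} = 1
G(9) = mex{0,0} = 1
G(10) = mex{0,0} = 1
G(11) = mex{0,0} = 1
G(12) = mex{0,0} = 1
G(13) = mex{0,0} = 1
G(14) = mex{1,0} = 2
G(15) = mex{1,0} = 2
G(16) = mex{1,1} = 0
G(17) = mex{1,1} = 0
G(18) = mex{1,1} = 0
G(19) = mex{1,1} = 0
G_B(19) = 0.
Combined Grundy value = 1 ⊕ 0 = 1.
A winning move leaves total XOR = 0, i.e. changes one component's Grundy value g to g ⊕ X where X is the current total.
Heap A: need g' = 1⊕1 = 0. Options: 11−1→G=0, 11−2→G=2, 11−6→G=2, 11−9→G=2. Hits: 1.
Heap B: need g' = 0⊕1 = 1. Options: 19−7→G=1, 19−9→G=1. Hits: 2.

3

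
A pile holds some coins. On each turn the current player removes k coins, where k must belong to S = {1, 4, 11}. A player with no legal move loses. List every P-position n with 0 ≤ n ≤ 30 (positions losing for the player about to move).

G(0) = 0
G(1) = mex{0} = 1
G(2) = mex{1} = 0
G(3) = mex{0} = 1
G(4) = mex{1,0} = 2
G(5) = mex{2,1} = 0
G(6) = mex{0,0} = 1
G(7) = mex{1,1} = 0
G(8) = mex{0,2} = 1
G(9) = mex{1,0} = 2
G(10) = mex{2,1} = 0
G(11) = mex{0,0,0} = 1
G(12) = mex{1,1,1} = 0
G(13) = mex{0,2,0} = 1
G(14) = mex{1,0,1} = 2
G(15) = mex{2,1,2} = 0
G(16) = mex{0,0,0} = 1
G(17) = mex{1,1,1} = 0
G(18) = mex{0,2,0} = 1
G(19) = mex{1,0,1} = 2
G(20) = mex{2,1,2} = 0
G(21) = mex{0,0,0} = 1
G(22) = mex{1,1,1} = 0
G(23) = mex{0,2,0} = 1
G(24) = mex{1,0,1} = 2
G(25) = mex{2,1,2} = 0
G(26) = mex{0,0,0} = 1
G(27) = mex{1,1,1} = 0
G(28) = mex{0,2,0} = 1
G(29) = mex{1,0,1} = 2
G(30) = mex{2,1,2} = 0
P-positions are exactly the n with G(n) = 0.

0, 2, 5, 7, 10, 12, 15, 17, 20, 22, 25, 27, 30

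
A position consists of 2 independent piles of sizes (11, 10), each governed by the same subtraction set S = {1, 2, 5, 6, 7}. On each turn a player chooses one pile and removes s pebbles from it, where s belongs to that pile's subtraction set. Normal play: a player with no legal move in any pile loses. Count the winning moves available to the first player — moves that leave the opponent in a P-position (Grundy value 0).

2

All piles use S = {1, 2, 5, 6, 7}:
n :  0  1  2  3  4  5  6  7  8  9 10 11
G :  0  1  2  0  1  2  3  4  5  3  4  0
Pile A: G(11) = 0.
Pile B: G(10) = 4.
Combined Grundy value = 0 ⊕ 4 = 4.
A winning move leaves total XOR = 0, i.e. changes one component's Grundy value g to g ⊕ X where X is the current total.
Pile A: need g' = 0⊕4 = 4. Options: 11−1→G=4, 11−2→G=3, 11−5→G=3, 11−6→G=2, 11−7→G=1. Hits: 1.
Pile B: need g' = 4⊕4 = 0. Options: 10−1→G=3, 10−2→G=5, 10−5→G=2, 10−6→G=1, 10−7→G=0. Hits: 1.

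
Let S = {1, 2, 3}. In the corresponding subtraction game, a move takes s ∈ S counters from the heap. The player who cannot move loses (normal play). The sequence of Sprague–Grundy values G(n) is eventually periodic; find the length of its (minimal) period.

G(0) = 0
G(1) = mex{0} = 1
G(2) = mex{1,0} = 2
G(3) = mex{2,1,0} = 3
G(4) = mex{3,2,1} = 0
G(5) = mex{0,3,2} = 1
G(6) = mex{1,0,3} = 2
G(7) = mex{2,1,0} = 3
G(8) = mex{3,2,1} = 0
G(9) = mex{0,3,2} = 1
G(10) = mex{1,0,3} = 2
G(11) = mex{2,1,0} = 3
G(12) = mex{3,2,1} = 0
G(13) = mex{0,3,2} = 1
G(14) = mex{1,0,3} = 2
G(n+4) = G(n) holds for n = 0,…,2 (a full window of length max(S) = 3), so the sequence is purely periodic with period 4.

4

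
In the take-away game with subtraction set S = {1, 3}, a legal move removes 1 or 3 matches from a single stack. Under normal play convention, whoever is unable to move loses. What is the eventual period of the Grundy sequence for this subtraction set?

n :  0  1  2  3  4  5  6  7  8  9 10 11 12 13 14
G :  0  1  0  1  0  1  0  1  0  1  0  1  0  1  0
G(n+2) = G(n) holds for n = 0,…,2 (a full window of length max(S) = 3), so the sequence is purely periodic with period 2.

2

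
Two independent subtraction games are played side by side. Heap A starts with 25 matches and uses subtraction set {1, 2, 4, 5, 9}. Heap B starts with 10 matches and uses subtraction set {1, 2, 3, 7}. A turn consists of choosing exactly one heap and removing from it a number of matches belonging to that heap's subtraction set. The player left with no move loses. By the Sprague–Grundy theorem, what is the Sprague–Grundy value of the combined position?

Heap A, S = {1, 2, 4, 5, 9}:
n :  0  1  2  3  4  5  6  7  8  9 10 11 12 13 14 15 16 17 18 19 20 21 22 23 24 25
G :  0  1  2  0  1  2  0  1  2  3  4  5  3  0  1  2  0  1  2  0  1  2  3  4  5  3
G_A(25) = 3.
Heap B, S = {1, 2, 3, 7}:
n :  0  1  2  3  4  5  6  7  8  9 10
G :  0  1  2  3  0  1  2  3  0  1  2
G_B(10) = 2.
Combined Grundy value = 3 ⊕ 2 = 1.

1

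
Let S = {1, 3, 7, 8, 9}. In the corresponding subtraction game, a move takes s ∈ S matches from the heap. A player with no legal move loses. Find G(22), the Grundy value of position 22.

0

G(0) = 0
G(1) = mex{0} = 1
G(2) = mex{1} = 0
G(3) = mex{0,0} = 1
G(4) = mex{1,1} = 0
G(5) = mex{0,0} = 1
G(6) = mex{1,1} = 0
G(7) = mex{0,0,0} = 1
G(8) = mex{1,1,1,0} = 2
G(9) = mex{2,0,0,1,0} = 3
G(10) = mex{3,1,1,0,1} = 2
G(11) = mex{2,2,0,1,0} = 3
G(12) = mex{3,3,1,0,1} = 2
G(13) = mex{2,2,0,1,0} = 3
G(14) = mex{3,3,1,0,1} = 2
G(15) = mex{2,2,2,1,0} = 3
G(16) = mex{3,3,3,2,1} = 0
G(17) = mex{0,2,2,3,2} = 1
G(18) = mex{1,3,3,2,3} = 0
G(19) = mex{0,0,2,3,2} = 1
G(20) = mex{1,1,3,2,3} = 0
G(21) = mex{0,0,2,3,2} = 1
G(22) = mex{1,1,3,2,3} = 0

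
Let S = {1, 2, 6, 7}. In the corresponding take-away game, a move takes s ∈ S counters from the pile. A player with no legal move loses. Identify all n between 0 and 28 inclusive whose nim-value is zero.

G(0) = 0
G(1) = mex{0} = 1
G(2) = mex{1,0} = 2
G(3) = mex{2,1} = 0
G(4) = mex{0,2} = 1
G(5) = mex{1,0} = 2
G(6) = mex{2,1,0} = 3
G(7) = mex{3,2,1,0} = 4
G(8) = mex{4,3,2,1} = 0
G(9) = mex{0,4,0,2} = 1
G(10) = mex{1,0,1,0} = 2
G(11) = mex{2,1,2,1} = 0
G(12) = mex{0,2,3,2} = 1
G(13) = mex{1,0,4,3} = 2
G(14) = mex{2,1,0,4} = 3
G(15) = mex{3,2,1,0} = 4
G(16) = mex{4,3,2,1} = 0
G(17) = mex{0,4,0,2} = 1
G(18) = mex{1,0,1,0} = 2
G(19) = mex{2,1,2,1} = 0
G(20) = mex{0,2,3,2} = 1
G(21) = mex{1,0,4,3} = 2
G(22) = mex{2,1,0,4} = 3
G(23) = mex{3,2,1,0} = 4
G(24) = mex{4,3,2,1} = 0
G(25) = mex{0,4,0,2} = 1
G(26) = mex{1,0,1,0} = 2
G(27) = mex{2,1,2,1} = 0
G(28) = mex{0,2,3,2} = 1
P-positions are exactly the n with G(n) = 0.

0, 3, 8, 11, 16, 19, 24, 27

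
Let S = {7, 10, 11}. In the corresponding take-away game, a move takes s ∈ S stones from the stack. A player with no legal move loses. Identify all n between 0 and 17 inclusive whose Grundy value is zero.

G(0) = 0
G(1) = mex{} = 0
G(2) = mex{} = 0
G(3) = mex{} = 0
G(4) = mex{} = 0
G(5) = mex{} = 0
G(6) = mex{} = 0
G(7) = mex{0} = 1
G(8) = mex{0} = 1
G(9) = mex{0} = 1
G(10) = mex{0,0} = 1
G(11) = mex{0,0,0} = 1
G(12) = mex{0,0,0} = 1
G(13) = mex{0,0,0} = 1
G(14) = mex{1,0,0} = 2
G(15) = mex{1,0,0} = 2
G(16) = mex{1,0,0} = 2
G(17) = mex{1,1,0} = 2
P-positions are exactly the n with G(n) = 0.

0, 1, 2, 3, 4, 5, 6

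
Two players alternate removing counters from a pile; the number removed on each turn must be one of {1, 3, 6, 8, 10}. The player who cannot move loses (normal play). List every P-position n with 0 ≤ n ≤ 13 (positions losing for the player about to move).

n :  0  1  2  3  4  5  6  7  8  9 10 11 12 13
G :  0  1  0  1  0  1  2  3  2  0  1  0  1  0
P-positions are exactly the n with G(n) = 0.

0, 2, 4, 9, 11, 13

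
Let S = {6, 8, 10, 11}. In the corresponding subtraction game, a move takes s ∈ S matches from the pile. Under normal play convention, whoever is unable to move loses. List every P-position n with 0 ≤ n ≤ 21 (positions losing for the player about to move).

G(0) = 0
G(1) = mex{} = 0
G(2) = mex{} = 0
G(3) = mex{} = 0
G(4) = mex{} = 0
G(5) = mex{} = 0
G(6) = mex{0} = 1
G(7) = mex{0} = 1
G(8) = mex{0,0} = 1
G(9) = mex{0,0} = 1
G(10) = mex{0,0,0} = 1
G(11) = mex{0,0,0,0} = 1
G(12) = mex{1,0,0,0} = 2
G(13) = mex{1,0,0,0} = 2
G(14) = mex{1,1,0,0} = 2
G(15) = mex{1,1,0,0} = 2
G(16) = mex{1,1,1,0} = 2
G(17) = mex{1,1,1,1} = 0
G(18) = mex{2,1,1,1} = 0
G(19) = mex{2,1,1,1} = 0
G(20) = mex{2,2,1,1} = 0
G(21) = mex{2,2,1,1} = 0
P-positions are exactly the n with G(n) = 0.

0, 1, 2, 3, 4, 5, 17, 18, 19, 20, 21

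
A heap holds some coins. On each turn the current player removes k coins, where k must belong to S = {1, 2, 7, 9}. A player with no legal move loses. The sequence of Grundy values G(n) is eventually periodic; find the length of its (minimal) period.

11

n :  0  1  2  3  4  5  6  7  8  9 10 11 12 13 14 15 16 17 18 19 20 21 22 23
G :  0  1  2  0  1  2  0  1  2  3  4  0  1  2  0  1  2  0  1  2  3  4  0  1
G(n+11) = G(n) holds for n = 0,…,8 (a full window of length max(S) = 9), so the sequence is purely periodic with period 11.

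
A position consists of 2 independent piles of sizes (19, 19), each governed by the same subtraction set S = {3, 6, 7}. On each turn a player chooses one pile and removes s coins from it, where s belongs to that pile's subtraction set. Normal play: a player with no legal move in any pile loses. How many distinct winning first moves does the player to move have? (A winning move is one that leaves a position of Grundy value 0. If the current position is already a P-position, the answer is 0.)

0

All piles use S = {3, 6, 7}:
n :  0  1  2  3  4  5  6  7  8  9 10 11 12 13 14 15 16 17 18 19
G :  0  0  0  1  1  1  2  2  2  3  0  0  0  1  1  1  2  2  2  3
Pile A: G(19) = 3.
Pile B: G(19) = 3.
Combined Grundy value = 3 ⊕ 3 = 0.
A winning move leaves total XOR = 0, i.e. changes one component's Grundy value g to g ⊕ X where X is the current total.
Pile A: target g' = 3⊕0 = 3, but every legal move changes the Grundy value (mex property), so 0 moves.
Pile B: target g' = 3⊕0 = 3, but every legal move changes the Grundy value (mex property), so 0 moves.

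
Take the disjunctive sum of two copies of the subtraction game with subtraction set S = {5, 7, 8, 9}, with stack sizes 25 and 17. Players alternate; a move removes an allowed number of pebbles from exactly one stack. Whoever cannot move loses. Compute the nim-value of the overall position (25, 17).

All stacks use S = {5, 7, 8, 9}:
G(0) = 0
G(1) = mex{} = 0
G(2) = mex{} = 0
G(3) = mex{} = 0
G(4) = mex{} = 0
G(5) = mex{0} = 1
G(6) = mex{0} = 1
G(7) = mex{0,0} = 1
G(8) = mex{0,0,0} = 1
G(9) = mex{0,0,0,0} = 1
G(10) = mex{1,0,0,0} = 2
G(11) = mex{1,0,0,0} = 2
G(12) = mex{1,1,0,0} = 2
G(13) = mex{1,1,1,0} = 2
G(14) = mex{1,1,1,1} = 0
G(15) = mex{2,1,1,1} = 0
G(16) = mex{2,1,1,1} = 0
G(17) = mex{2,2,1,1} = 0
G(18) = mex{2,2,2,1} = 0
G(19) = mex{0,2,2,2} = 1
G(20) = mex{0,2,2,2} = 1
G(21) = mex{0,0,2,2} = 1
G(22) = mex{0,0,0,2} = 1
G(23) = mex{0,0,0,0} = 1
G(24) = mex{1,0,0,0} = 2
G(25) = mex{1,0,0,0} = 2
Stack A: G(25) = 2.
Stack B: G(17) = 0.
Combined Grundy value = 2 ⊕ 0 = 2.

2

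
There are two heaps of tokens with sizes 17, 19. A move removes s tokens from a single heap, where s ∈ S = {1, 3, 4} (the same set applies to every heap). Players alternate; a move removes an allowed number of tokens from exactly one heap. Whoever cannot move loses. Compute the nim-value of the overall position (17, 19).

All heaps use S = {1, 3, 4}:
G(0) = 0
G(1) = mex{0} = 1
G(2) = mex{1} = 0
G(3) = mex{0,0} = 1
G(4) = mex{1,1,0} = 2
G(5) = mex{2,0,1} = 3
G(6) = mex{3,1,0} = 2
G(7) = mex{2,2,1} = 0
G(8) = mex{0,3,2} = 1
G(9) = mex{1,2,3} = 0
G(10) = mex{0,0,2} = 1
G(11) = mex{1,1,0} = 2
G(12) = mex{2,0,1} = 3
G(13) = mex{3,1,0} = 2
G(14) = mex{2,2,1} = 0
G(15) = mex{0,3,2} = 1
G(16) = mex{1,2,3} = 0
G(17) = mex{0,0,2} = 1
G(18) = mex{1,1,0} = 2
G(19) = mex{2,0,1} = 3
Heap A: G(17) = 1.
Heap B: G(19) = 3.
Combined Grundy value = 1 ⊕ 3 = 2.

2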